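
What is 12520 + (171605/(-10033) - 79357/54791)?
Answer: 6872272051224/549718103 ≈ 12501.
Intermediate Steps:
12520 + (171605/(-10033) - 79357/54791) = 12520 + (171605*(-1/10033) - 79357*1/54791) = 12520 + (-171605/10033 - 79357/54791) = 12520 - 10198598336/549718103 = 6872272051224/549718103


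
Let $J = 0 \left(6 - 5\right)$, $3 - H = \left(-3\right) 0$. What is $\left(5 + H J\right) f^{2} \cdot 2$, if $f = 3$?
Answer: $90$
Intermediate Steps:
$H = 3$ ($H = 3 - \left(-3\right) 0 = 3 - 0 = 3 + 0 = 3$)
$J = 0$ ($J = 0 \cdot 1 = 0$)
$\left(5 + H J\right) f^{2} \cdot 2 = \left(5 + 3 \cdot 0\right) 3^{2} \cdot 2 = \left(5 + 0\right) 9 \cdot 2 = 5 \cdot 9 \cdot 2 = 45 \cdot 2 = 90$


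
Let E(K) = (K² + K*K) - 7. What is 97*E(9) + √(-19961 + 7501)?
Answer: 15035 + 2*I*√3115 ≈ 15035.0 + 111.62*I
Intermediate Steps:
E(K) = -7 + 2*K² (E(K) = (K² + K²) - 7 = 2*K² - 7 = -7 + 2*K²)
97*E(9) + √(-19961 + 7501) = 97*(-7 + 2*9²) + √(-19961 + 7501) = 97*(-7 + 2*81) + √(-12460) = 97*(-7 + 162) + 2*I*√3115 = 97*155 + 2*I*√3115 = 15035 + 2*I*√3115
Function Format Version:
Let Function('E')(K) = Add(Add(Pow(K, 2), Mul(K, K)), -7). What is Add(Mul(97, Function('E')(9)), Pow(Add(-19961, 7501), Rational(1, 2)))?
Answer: Add(15035, Mul(2, I, Pow(3115, Rational(1, 2)))) ≈ Add(15035., Mul(111.62, I))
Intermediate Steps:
Function('E')(K) = Add(-7, Mul(2, Pow(K, 2))) (Function('E')(K) = Add(Add(Pow(K, 2), Pow(K, 2)), -7) = Add(Mul(2, Pow(K, 2)), -7) = Add(-7, Mul(2, Pow(K, 2))))
Add(Mul(97, Function('E')(9)), Pow(Add(-19961, 7501), Rational(1, 2))) = Add(Mul(97, Add(-7, Mul(2, Pow(9, 2)))), Pow(Add(-19961, 7501), Rational(1, 2))) = Add(Mul(97, Add(-7, Mul(2, 81))), Pow(-12460, Rational(1, 2))) = Add(Mul(97, Add(-7, 162)), Mul(2, I, Pow(3115, Rational(1, 2)))) = Add(Mul(97, 155), Mul(2, I, Pow(3115, Rational(1, 2)))) = Add(15035, Mul(2, I, Pow(3115, Rational(1, 2))))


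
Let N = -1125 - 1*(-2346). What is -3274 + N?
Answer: -2053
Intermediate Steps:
N = 1221 (N = -1125 + 2346 = 1221)
-3274 + N = -3274 + 1221 = -2053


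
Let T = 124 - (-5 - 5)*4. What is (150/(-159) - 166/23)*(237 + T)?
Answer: -3989148/1219 ≈ -3272.5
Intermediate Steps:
T = 164 (T = 124 - (-10)*4 = 124 - 1*(-40) = 124 + 40 = 164)
(150/(-159) - 166/23)*(237 + T) = (150/(-159) - 166/23)*(237 + 164) = (150*(-1/159) - 166*1/23)*401 = (-50/53 - 166/23)*401 = -9948/1219*401 = -3989148/1219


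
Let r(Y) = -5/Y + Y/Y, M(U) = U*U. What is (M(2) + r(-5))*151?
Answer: 906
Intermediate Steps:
M(U) = U²
r(Y) = 1 - 5/Y (r(Y) = -5/Y + 1 = 1 - 5/Y)
(M(2) + r(-5))*151 = (2² + (-5 - 5)/(-5))*151 = (4 - ⅕*(-10))*151 = (4 + 2)*151 = 6*151 = 906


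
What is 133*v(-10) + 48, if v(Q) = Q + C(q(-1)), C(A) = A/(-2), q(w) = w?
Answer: -2431/2 ≈ -1215.5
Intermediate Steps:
C(A) = -A/2 (C(A) = A*(-½) = -A/2)
v(Q) = ½ + Q (v(Q) = Q - ½*(-1) = Q + ½ = ½ + Q)
133*v(-10) + 48 = 133*(½ - 10) + 48 = 133*(-19/2) + 48 = -2527/2 + 48 = -2431/2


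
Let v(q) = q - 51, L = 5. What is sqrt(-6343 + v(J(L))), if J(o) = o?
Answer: I*sqrt(6389) ≈ 79.931*I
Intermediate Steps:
v(q) = -51 + q
sqrt(-6343 + v(J(L))) = sqrt(-6343 + (-51 + 5)) = sqrt(-6343 - 46) = sqrt(-6389) = I*sqrt(6389)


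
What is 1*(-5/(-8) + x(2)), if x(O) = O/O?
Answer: 13/8 ≈ 1.6250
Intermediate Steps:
x(O) = 1
1*(-5/(-8) + x(2)) = 1*(-5/(-8) + 1) = 1*(-⅛*(-5) + 1) = 1*(5/8 + 1) = 1*(13/8) = 13/8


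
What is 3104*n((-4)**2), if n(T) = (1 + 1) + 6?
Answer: 24832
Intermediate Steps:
n(T) = 8 (n(T) = 2 + 6 = 8)
3104*n((-4)**2) = 3104*8 = 24832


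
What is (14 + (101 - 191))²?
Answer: 5776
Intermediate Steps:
(14 + (101 - 191))² = (14 - 90)² = (-76)² = 5776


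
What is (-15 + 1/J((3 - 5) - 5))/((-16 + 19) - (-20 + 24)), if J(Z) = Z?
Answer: 106/7 ≈ 15.143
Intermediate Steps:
(-15 + 1/J((3 - 5) - 5))/((-16 + 19) - (-20 + 24)) = (-15 + 1/((3 - 5) - 5))/((-16 + 19) - (-20 + 24)) = (-15 + 1/(-2 - 5))/(3 - 1*4) = (-15 + 1/(-7))/(3 - 4) = (-15 - ⅐)/(-1) = -1*(-106/7) = 106/7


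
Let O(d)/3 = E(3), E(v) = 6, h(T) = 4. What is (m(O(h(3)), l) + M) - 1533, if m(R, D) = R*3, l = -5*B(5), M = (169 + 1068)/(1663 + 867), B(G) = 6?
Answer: -3740633/2530 ≈ -1478.5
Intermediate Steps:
O(d) = 18 (O(d) = 3*6 = 18)
M = 1237/2530 ≈ 0.48893
l = -30 (l = -5*6 = -30)
m(R, D) = 3*R
(m(O(h(3)), l) + M) - 1533 = (3*18 + 1237/2530) - 1533 = (54 + 1237/2530) - 1533 = 137857/2530 - 1533 = -3740633/2530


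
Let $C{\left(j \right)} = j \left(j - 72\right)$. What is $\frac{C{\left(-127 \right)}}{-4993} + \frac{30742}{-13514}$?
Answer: $- \frac{247517064}{33737701} \approx -7.3365$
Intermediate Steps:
$C{\left(j \right)} = j \left(-72 + j\right)$
$\frac{C{\left(-127 \right)}}{-4993} + \frac{30742}{-13514} = \frac{\left(-127\right) \left(-72 - 127\right)}{-4993} + \frac{30742}{-13514} = \left(-127\right) \left(-199\right) \left(- \frac{1}{4993}\right) + 30742 \left(- \frac{1}{13514}\right) = 25273 \left(- \frac{1}{4993}\right) - \frac{15371}{6757} = - \frac{25273}{4993} - \frac{15371}{6757} = - \frac{247517064}{33737701}$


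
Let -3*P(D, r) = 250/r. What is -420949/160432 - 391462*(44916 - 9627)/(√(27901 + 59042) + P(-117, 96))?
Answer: -1078199193772094471/7817090058128 - 286453377013248*√86943/1802834423 ≈ -4.6989e+7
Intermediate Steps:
P(D, r) = -250/(3*r)
-420949/160432 - 391462*(44916 - 9627)/(√(27901 + 59042) + P(-117, 96)) = -420949/160432 - 391462*(44916 - 9627)/(√(27901 + 59042) - 250/3/96) = -420949*1/160432 - 391462*35289/(√86943 - 250/3*1/96) = -11377/4336 - 391462*35289/(√86943 - 125/144) = -11377/4336 - 391462*35289/(-125/144 + √86943) = -11377/4336 - 391462/(-125/5081616 + √86943/35289)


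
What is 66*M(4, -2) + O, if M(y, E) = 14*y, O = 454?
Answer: 4150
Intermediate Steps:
66*M(4, -2) + O = 66*(14*4) + 454 = 66*56 + 454 = 3696 + 454 = 4150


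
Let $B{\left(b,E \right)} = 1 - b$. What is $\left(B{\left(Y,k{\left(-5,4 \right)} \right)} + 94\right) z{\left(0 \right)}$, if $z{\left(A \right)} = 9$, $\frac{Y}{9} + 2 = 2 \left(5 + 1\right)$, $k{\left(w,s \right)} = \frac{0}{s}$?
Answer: $45$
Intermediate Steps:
$k{\left(w,s \right)} = 0$
$Y = 90$ ($Y = -18 + 9 \cdot 2 \left(5 + 1\right) = -18 + 9 \cdot 2 \cdot 6 = -18 + 9 \cdot 12 = -18 + 108 = 90$)
$\left(B{\left(Y,k{\left(-5,4 \right)} \right)} + 94\right) z{\left(0 \right)} = \left(\left(1 - 90\right) + 94\right) 9 = \left(-89 + 94\right) 9 = 5 \cdot 9 = 45$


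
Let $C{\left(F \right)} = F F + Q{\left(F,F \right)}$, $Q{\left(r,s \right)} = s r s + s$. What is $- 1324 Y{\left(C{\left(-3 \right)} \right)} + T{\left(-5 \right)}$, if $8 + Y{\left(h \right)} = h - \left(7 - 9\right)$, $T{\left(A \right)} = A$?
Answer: $35743$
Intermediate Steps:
$Q{\left(r,s \right)} = s + r s^{2}$ ($Q{\left(r,s \right)} = r s s + s = r s^{2} + s = s + r s^{2}$)
$C{\left(F \right)} = F^{2} + F \left(1 + F^{2}\right)$ ($C{\left(F \right)} = F F + F \left(1 + F F\right) = F^{2} + F \left(1 + F^{2}\right)$)
$Y{\left(h \right)} = -6 + h$ ($Y{\left(h \right)} = -8 - \left(7 - 9 - h\right) = -8 + \left(h - \left(7 - 9\right)\right) = -8 + \left(h - -2\right) = -8 + \left(h + 2\right) = -8 + \left(2 + h\right) = -6 + h$)
$- 1324 Y{\left(C{\left(-3 \right)} \right)} + T{\left(-5 \right)} = - 1324 \left(-6 - 3 \left(1 - 3 + \left(-3\right)^{2}\right)\right) - 5 = - 1324 \left(-6 - 3 \left(1 - 3 + 9\right)\right) - 5 = - 1324 \left(-6 - 21\right) - 5 = \left(-1324\right) \left(-27\right) - 5 = 35748 - 5 = 35743$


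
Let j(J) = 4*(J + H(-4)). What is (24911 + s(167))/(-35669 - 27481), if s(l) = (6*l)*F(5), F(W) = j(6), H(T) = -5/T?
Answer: -53969/63150 ≈ -0.85462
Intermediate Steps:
j(J) = 5 + 4*J (j(J) = 4*(J - 5/(-4)) = 4*(J - 5*(-1/4)) = 4*(J + 5/4) = 4*(5/4 + J) = 5 + 4*J)
F(W) = 29 (F(W) = 5 + 4*6 = 5 + 24 = 29)
s(l) = 174*l (s(l) = (6*l)*29 = 174*l)
(24911 + s(167))/(-35669 - 27481) = (24911 + 174*167)/(-35669 - 27481) = (24911 + 29058)/(-63150) = 53969*(-1/63150) = -53969/63150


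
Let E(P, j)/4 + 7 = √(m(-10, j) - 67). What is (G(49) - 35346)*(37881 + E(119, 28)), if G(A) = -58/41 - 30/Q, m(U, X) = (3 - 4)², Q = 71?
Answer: -3894981111562/2911 - 411590216*I*√66/2911 ≈ -1.338e+9 - 1.1487e+6*I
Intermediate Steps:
m(U, X) = 1 (m(U, X) = (-1)² = 1)
E(P, j) = -28 + 4*I*√66 (E(P, j) = -28 + 4*√(1 - 67) = -28 + 4*√(-66) = -28 + 4*(I*√66) = -28 + 4*I*√66)
G(A) = -5348/2911 (G(A) = -58/41 - 30/71 = -5348/2911)
(G(49) - 35346)*(37881 + E(119, 28)) = (-5348/2911 - 35346)*(37881 + (-28 + 4*I*√66)) = -102897554*(37853 + 4*I*√66)/2911 = -3894981111562/2911 - 411590216*I*√66/2911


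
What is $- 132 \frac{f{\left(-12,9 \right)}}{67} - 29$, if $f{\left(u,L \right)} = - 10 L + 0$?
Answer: $\frac{9937}{67} \approx 148.31$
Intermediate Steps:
$f{\left(u,L \right)} = - 10 L$
$- 132 \frac{f{\left(-12,9 \right)}}{67} - 29 = - 132 \frac{\left(-10\right) 9}{67} - 29 = - 132 \left(\left(-90\right) \frac{1}{67}\right) - 29 = \left(-132\right) \left(- \frac{90}{67}\right) - 29 = \frac{11880}{67} - 29 = \frac{9937}{67}$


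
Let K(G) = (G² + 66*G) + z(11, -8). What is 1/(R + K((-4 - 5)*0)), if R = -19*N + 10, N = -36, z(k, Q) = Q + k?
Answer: 1/697 ≈ 0.0014347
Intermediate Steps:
R = 694 (R = -19*(-36) + 10 = 684 + 10 = 694)
K(G) = 3 + G² + 66*G (K(G) = (G² + 66*G) + (-8 + 11) = (G² + 66*G) + 3 = 3 + G² + 66*G)
1/(R + K((-4 - 5)*0)) = 1/(694 + (3 + ((-4 - 5)*0)² + 66*((-4 - 5)*0))) = 1/(694 + (3 + (-9*0)² + 66*(-9*0))) = 1/(694 + (3 + 0² + 66*0)) = 1/(694 + (3 + 0 + 0)) = 1/(694 + 3) = 1/697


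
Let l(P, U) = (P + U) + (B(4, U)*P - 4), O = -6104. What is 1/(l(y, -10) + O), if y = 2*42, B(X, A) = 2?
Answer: -1/5866 ≈ -0.00017047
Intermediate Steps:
y = 84
l(P, U) = -4 + U + 3*P (l(P, U) = (P + U) + (2*P - 4) = (P + U) + (-4 + 2*P) = -4 + U + 3*P)
1/(l(y, -10) + O) = 1/((-4 - 10 + 3*84) - 6104) = 1/((-4 - 10 + 252) - 6104) = 1/(238 - 6104) = 1/(-5866) = -1/5866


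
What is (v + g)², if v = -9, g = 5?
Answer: 16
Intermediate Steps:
(v + g)² = (-9 + 5)² = (-4)² = 16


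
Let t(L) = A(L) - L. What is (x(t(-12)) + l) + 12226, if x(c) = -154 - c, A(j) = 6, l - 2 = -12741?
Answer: -685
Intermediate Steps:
l = -12739 (l = 2 - 12741 = -12739)
t(L) = 6 - L
(x(t(-12)) + l) + 12226 = ((-154 - (6 - 1*(-12))) - 12739) + 12226 = ((-154 - (6 + 12)) - 12739) + 12226 = ((-154 - 1*18) - 12739) + 12226 = ((-154 - 18) - 12739) + 12226 = (-172 - 12739) + 12226 = -12911 + 12226 = -685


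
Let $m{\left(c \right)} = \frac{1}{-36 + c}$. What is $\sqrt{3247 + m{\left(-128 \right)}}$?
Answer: $\frac{\sqrt{21832787}}{82} \approx 56.982$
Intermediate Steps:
$\sqrt{3247 + m{\left(-128 \right)}} = \sqrt{3247 + \frac{1}{-36 - 128}} = \sqrt{3247 + \frac{1}{-164}} = \sqrt{3247 - \frac{1}{164}} = \sqrt{\frac{532507}{164}} = \frac{\sqrt{21832787}}{82}$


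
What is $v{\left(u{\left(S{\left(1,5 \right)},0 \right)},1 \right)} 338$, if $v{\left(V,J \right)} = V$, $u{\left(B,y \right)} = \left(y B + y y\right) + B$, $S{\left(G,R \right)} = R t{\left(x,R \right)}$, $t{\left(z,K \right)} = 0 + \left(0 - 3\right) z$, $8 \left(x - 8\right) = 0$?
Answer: $-40560$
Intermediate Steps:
$x = 8$ ($x = 8 + \frac{1}{8} \cdot 0 = 8 + 0 = 8$)
$t{\left(z,K \right)} = - 3 z$ ($t{\left(z,K \right)} = 0 - 3 z = - 3 z$)
$S{\left(G,R \right)} = - 24 R$ ($S{\left(G,R \right)} = R \left(\left(-3\right) 8\right) = R \left(-24\right) = - 24 R$)
$u{\left(B,y \right)} = B + y^{2} + B y$ ($u{\left(B,y \right)} = \left(B y + y^{2}\right) + B = \left(y^{2} + B y\right) + B = B + y^{2} + B y$)
$v{\left(u{\left(S{\left(1,5 \right)},0 \right)},1 \right)} 338 = \left(\left(-24\right) 5 + 0^{2} + \left(-24\right) 5 \cdot 0\right) 338 = \left(-120 + 0 - 0\right) 338 = \left(-120 + 0 + 0\right) 338 = \left(-120\right) 338 = -40560$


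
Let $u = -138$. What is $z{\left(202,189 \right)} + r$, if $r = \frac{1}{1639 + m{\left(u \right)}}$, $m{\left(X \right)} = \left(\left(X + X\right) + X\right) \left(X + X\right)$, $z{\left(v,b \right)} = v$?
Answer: $\frac{23412407}{115903} \approx 202.0$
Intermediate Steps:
$m{\left(X \right)} = 6 X^{2}$ ($m{\left(X \right)} = \left(2 X + X\right) 2 X = 3 X 2 X = 6 X^{2}$)
$r = \frac{1}{115903}$ ($r = \frac{1}{1639 + 6 \left(-138\right)^{2}} = \frac{1}{1639 + 6 \cdot 19044} = \frac{1}{1639 + 114264} = \frac{1}{115903} \approx 8.6279 \cdot 10^{-6}$)
$z{\left(202,189 \right)} + r = 202 + \frac{1}{115903} = \frac{23412407}{115903}$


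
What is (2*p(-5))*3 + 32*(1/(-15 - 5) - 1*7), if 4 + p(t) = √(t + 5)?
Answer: -1248/5 ≈ -249.60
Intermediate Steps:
p(t) = -4 + √(5 + t) (p(t) = -4 + √(t + 5) = -4 + √(5 + t))
(2*p(-5))*3 + 32*(1/(-15 - 5) - 1*7) = (2*(-4 + √(5 - 5)))*3 + 32*(1/(-15 - 5) - 1*7) = (2*(-4 + √0))*3 + 32*(1/(-20) - 7) = (2*(-4 + 0))*3 + 32*(-1/20 - 7) = (2*(-4))*3 + 32*(-141/20) = -8*3 - 1128/5 = -24 - 1128/5 = -1248/5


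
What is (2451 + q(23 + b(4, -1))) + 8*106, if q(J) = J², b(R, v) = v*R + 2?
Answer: 3740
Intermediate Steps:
b(R, v) = 2 + R*v (b(R, v) = R*v + 2 = 2 + R*v)
(2451 + q(23 + b(4, -1))) + 8*106 = (2451 + (23 + (2 + 4*(-1)))²) + 8*106 = (2451 + (23 + (2 - 4))²) + 848 = (2451 + (23 - 2)²) + 848 = (2451 + 21²) + 848 = (2451 + 441) + 848 = 2892 + 848 = 3740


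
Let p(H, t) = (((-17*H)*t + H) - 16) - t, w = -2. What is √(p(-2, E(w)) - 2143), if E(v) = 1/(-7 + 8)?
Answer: 4*I*√133 ≈ 46.13*I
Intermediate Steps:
E(v) = 1 (E(v) = 1/1 = 1)
p(H, t) = -16 + H - t - 17*H*t (p(H, t) = ((-17*H*t + H) - 16) - t = ((H - 17*H*t) - 16) - t = (-16 + H - 17*H*t) - t = -16 + H - t - 17*H*t)
√(p(-2, E(w)) - 2143) = √((-16 - 2 - 1*1 - 17*(-2)*1) - 2143) = √((-16 - 2 - 1 + 34) - 2143) = √(15 - 2143) = √(-2128) = 4*I*√133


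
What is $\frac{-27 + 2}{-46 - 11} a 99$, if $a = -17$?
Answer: $- \frac{14025}{19} \approx -738.16$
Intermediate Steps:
$\frac{-27 + 2}{-46 - 11} a 99 = \frac{-27 + 2}{-46 - 11} \left(-17\right) 99 = - \frac{25}{-57} \left(-17\right) 99 = \left(-25\right) \left(- \frac{1}{57}\right) \left(-17\right) 99 = \frac{25}{57} \left(-17\right) 99 = \left(- \frac{425}{57}\right) 99 = - \frac{14025}{19}$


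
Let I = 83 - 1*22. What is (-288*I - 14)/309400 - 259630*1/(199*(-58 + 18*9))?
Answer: -193974517/15392650 ≈ -12.602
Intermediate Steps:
I = 61 (I = 83 - 22 = 61)
(-288*I - 14)/309400 - 259630*1/(199*(-58 + 18*9)) = (-288*61 - 14)/309400 - 259630*1/(199*(-58 + 18*9)) = (-17568 - 14)*(1/309400) - 259630*1/(199*(-58 + 162)) = -17582*1/309400 - 259630/(199*104) = -8791/154700 - 259630/20696 = -8791/154700 - 259630*1/20696 = -8791/154700 - 129815/10348 = -193974517/15392650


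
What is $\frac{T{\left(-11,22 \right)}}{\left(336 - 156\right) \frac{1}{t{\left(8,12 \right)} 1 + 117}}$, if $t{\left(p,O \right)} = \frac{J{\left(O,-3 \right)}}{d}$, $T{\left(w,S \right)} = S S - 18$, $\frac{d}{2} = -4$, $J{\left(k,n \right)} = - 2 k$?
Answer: $\frac{932}{3} \approx 310.67$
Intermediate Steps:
$d = -8$ ($d = 2 \left(-4\right) = -8$)
$T{\left(w,S \right)} = -18 + S^{2}$ ($T{\left(w,S \right)} = S^{2} - 18 = -18 + S^{2}$)
$t{\left(p,O \right)} = \frac{O}{4}$ ($t{\left(p,O \right)} = \frac{\left(-2\right) O}{-8} = - 2 O \left(- \frac{1}{8}\right) = \frac{O}{4}$)
$\frac{T{\left(-11,22 \right)}}{\left(336 - 156\right) \frac{1}{t{\left(8,12 \right)} 1 + 117}} = \frac{-18 + 22^{2}}{\left(336 - 156\right) \frac{1}{\frac{1}{4} \cdot 12 \cdot 1 + 117}} = \frac{-18 + 484}{180 \frac{1}{3 \cdot 1 + 117}} = \frac{466}{180 \frac{1}{3 + 117}} = \frac{466}{180 \cdot \frac{1}{120}} = \frac{466}{\frac{3}{2}} = 466 \cdot \frac{2}{3} = \frac{932}{3}$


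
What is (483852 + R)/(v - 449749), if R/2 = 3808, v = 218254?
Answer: -491468/231495 ≈ -2.1230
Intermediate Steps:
R = 7616 (R = 2*3808 = 7616)
(483852 + R)/(v - 449749) = (483852 + 7616)/(218254 - 449749) = 491468/(-231495) = 491468*(-1/231495) = -491468/231495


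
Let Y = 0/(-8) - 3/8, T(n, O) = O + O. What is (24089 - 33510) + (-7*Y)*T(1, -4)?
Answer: -9442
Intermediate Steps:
T(n, O) = 2*O
Y = -3/8 (Y = 0*(-⅛) - 3*⅛ = 0 - 3/8 = -3/8 ≈ -0.37500)
(24089 - 33510) + (-7*Y)*T(1, -4) = (24089 - 33510) + (-7*(-3/8))*(2*(-4)) = -9421 + (21/8)*(-8) = -9421 - 21 = -9442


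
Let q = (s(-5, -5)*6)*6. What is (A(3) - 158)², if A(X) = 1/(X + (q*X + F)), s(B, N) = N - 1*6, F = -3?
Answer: 35233167025/1411344 ≈ 24964.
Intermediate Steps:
s(B, N) = -6 + N (s(B, N) = N - 6 = -6 + N)
q = -396 (q = ((-6 - 5)*6)*6 = -11*6*6 = -66*6 = -396)
A(X) = 1/(-3 - 395*X) (A(X) = 1/(X + (-396*X - 3)) = 1/(X + (-3 - 396*X)) = 1/(-3 - 395*X))
(A(3) - 158)² = (-1/(3 + 395*3) - 158)² = (-1/(3 + 1185) - 158)² = (-1/1188 - 158)² = (-187705/1188)² = 35233167025/1411344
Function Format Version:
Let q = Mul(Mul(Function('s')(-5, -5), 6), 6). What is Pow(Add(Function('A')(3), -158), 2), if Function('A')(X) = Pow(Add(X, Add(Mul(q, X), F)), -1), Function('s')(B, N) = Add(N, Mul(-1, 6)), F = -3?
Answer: Rational(35233167025, 1411344) ≈ 24964.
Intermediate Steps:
Function('s')(B, N) = Add(-6, N) (Function('s')(B, N) = Add(N, -6) = Add(-6, N))
q = -396 (q = Mul(Mul(Add(-6, -5), 6), 6) = Mul(Mul(-11, 6), 6) = Mul(-66, 6) = -396)
Function('A')(X) = Pow(Add(-3, Mul(-395, X)), -1) (Function('A')(X) = Pow(Add(X, Add(Mul(-396, X), -3)), -1) = Pow(Add(X, Add(-3, Mul(-396, X))), -1) = Pow(Add(-3, Mul(-395, X)), -1))
Pow(Add(Function('A')(3), -158), 2) = Pow(Add(Mul(-1, Pow(Add(3, Mul(395, 3)), -1)), -158), 2) = Pow(Add(Mul(-1, Pow(Add(3, 1185), -1)), -158), 2) = Pow(Add(Mul(-1, Pow(1188, -1)), -158), 2) = Pow(Add(Mul(-1, Rational(1, 1188)), -158), 2) = Pow(Add(Rational(-1, 1188), -158), 2) = Pow(Rational(-187705, 1188), 2) = Rational(35233167025, 1411344)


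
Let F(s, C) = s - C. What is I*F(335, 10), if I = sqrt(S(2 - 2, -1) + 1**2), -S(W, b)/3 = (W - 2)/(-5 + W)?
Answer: 65*I*sqrt(5) ≈ 145.34*I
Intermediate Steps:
S(W, b) = -3*(-2 + W)/(-5 + W) (S(W, b) = -3*(W - 2)/(-5 + W) = -3*(-2 + W)/(-5 + W))
I = I*sqrt(5)/5 (I = sqrt(3*(2 - (2 - 2))/(-5 + (2 - 2)) + 1**2) = sqrt(3*(2 - 1*0)/(-5 + 0) + 1) = sqrt(3*(2 + 0)/(-5) + 1) = sqrt(3*(-1/5)*2 + 1) = sqrt(-6/5 + 1) = sqrt(-1/5) = I*sqrt(5)/5 ≈ 0.44721*I)
I*F(335, 10) = (I*sqrt(5)/5)*(335 - 1*10) = (I*sqrt(5)/5)*(335 - 10) = (I*sqrt(5)/5)*325 = 65*I*sqrt(5)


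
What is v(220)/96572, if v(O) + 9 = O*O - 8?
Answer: 48383/96572 ≈ 0.50100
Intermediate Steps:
v(O) = -17 + O² (v(O) = -9 + (O*O - 8) = -9 + (O² - 8) = -9 + (-8 + O²) = -17 + O²)
v(220)/96572 = (-17 + 220²)/96572 = (-17 + 48400)*(1/96572) = 48383*(1/96572) = 48383/96572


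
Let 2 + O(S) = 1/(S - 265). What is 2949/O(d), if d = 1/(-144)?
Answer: -112536789/76466 ≈ -1471.7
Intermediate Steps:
d = -1/144 ≈ -0.0069444
O(S) = -2 + 1/(-265 + S) (O(S) = -2 + 1/(S - 265) = -2 + 1/(-265 + S))
2949/O(d) = 2949/(((531 - 2*(-1/144))/(-265 - 1/144))) = 2949/(((531 + 1/72)/(-38161/144))) = 2949/((-144/38161*38233/72)) = 2949/(-76466/38161) = 2949*(-38161/76466) = -112536789/76466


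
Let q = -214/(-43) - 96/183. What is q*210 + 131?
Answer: 2795993/2623 ≈ 1066.0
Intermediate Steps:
q = 11678/2623 (q = -214*(-1/43) - 96*1/183 = 214/43 - 32/61 = 11678/2623 ≈ 4.4522)
q*210 + 131 = (11678/2623)*210 + 131 = 2452380/2623 + 131 = 2795993/2623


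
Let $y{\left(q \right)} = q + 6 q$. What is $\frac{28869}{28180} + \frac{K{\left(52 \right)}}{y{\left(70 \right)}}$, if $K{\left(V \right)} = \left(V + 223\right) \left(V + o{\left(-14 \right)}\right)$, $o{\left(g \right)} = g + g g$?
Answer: $\frac{182752881}{1380820} \approx 132.35$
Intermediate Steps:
$y{\left(q \right)} = 7 q$
$o{\left(g \right)} = g + g^{2}$
$K{\left(V \right)} = \left(182 + V\right) \left(223 + V\right)$ ($K{\left(V \right)} = \left(V + 223\right) \left(V - 14 \left(1 - 14\right)\right) = \left(223 + V\right) \left(V - -182\right) = \left(223 + V\right) \left(V + 182\right) = \left(223 + V\right) \left(182 + V\right) = \left(182 + V\right) \left(223 + V\right)$)
$\frac{28869}{28180} + \frac{K{\left(52 \right)}}{y{\left(70 \right)}} = \frac{28869}{28180} + \frac{40586 + 52^{2} + 405 \cdot 52}{7 \cdot 70} = 28869 \cdot \frac{1}{28180} + \frac{40586 + 2704 + 21060}{490} = \frac{28869}{28180} + 64350 \cdot \frac{1}{490} = \frac{28869}{28180} + \frac{6435}{49} = \frac{182752881}{1380820}$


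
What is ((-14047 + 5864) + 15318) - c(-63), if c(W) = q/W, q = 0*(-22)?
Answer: 7135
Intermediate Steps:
q = 0
c(W) = 0 (c(W) = 0/W = 0)
((-14047 + 5864) + 15318) - c(-63) = ((-14047 + 5864) + 15318) - 1*0 = (-8183 + 15318) + 0 = 7135 + 0 = 7135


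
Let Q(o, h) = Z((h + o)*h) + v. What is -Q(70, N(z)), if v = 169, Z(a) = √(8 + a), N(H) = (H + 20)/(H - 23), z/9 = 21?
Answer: -169 - √2692709/166 ≈ -178.89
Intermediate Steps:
z = 189 (z = 9*21 = 189)
N(H) = (20 + H)/(-23 + H)
Q(o, h) = 169 + √(8 + h*(h + o)) (Q(o, h) = √(8 + (h + o)*h) + 169 = √(8 + h*(h + o)) + 169 = 169 + √(8 + h*(h + o)))
-Q(70, N(z)) = -(169 + √(8 + ((20 + 189)/(-23 + 189))*((20 + 189)/(-23 + 189) + 70))) = -(169 + √(8 + (209/166)*(209/166 + 70))) = -(169 + √(8 + ((1/166)*209)*((1/166)*209 + 70))) = -(169 + √(8 + 209*(209/166 + 70)/166)) = -(169 + √(8 + (209/166)*(11829/166))) = -(169 + √(8 + 2472261/27556)) = -(169 + √(2692709/27556)) = -(169 + √2692709/166) = -169 - √2692709/166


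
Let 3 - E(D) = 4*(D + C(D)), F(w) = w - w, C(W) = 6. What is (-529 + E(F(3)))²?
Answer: 302500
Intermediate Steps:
F(w) = 0
E(D) = -21 - 4*D (E(D) = 3 - 4*(D + 6) = 3 - 4*(6 + D) = 3 - (24 + 4*D) = 3 + (-24 - 4*D) = -21 - 4*D)
(-529 + E(F(3)))² = (-529 + (-21 - 4*0))² = (-529 + (-21 + 0))² = (-529 - 21)² = (-550)² = 302500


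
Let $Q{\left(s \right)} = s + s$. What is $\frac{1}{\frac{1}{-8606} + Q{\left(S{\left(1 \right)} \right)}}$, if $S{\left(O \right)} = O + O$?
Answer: $\frac{8606}{34423} \approx 0.25001$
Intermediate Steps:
$S{\left(O \right)} = 2 O$
$Q{\left(s \right)} = 2 s$
$\frac{1}{\frac{1}{-8606} + Q{\left(S{\left(1 \right)} \right)}} = \frac{1}{\frac{1}{-8606} + 2 \cdot 2 \cdot 1} = \frac{1}{- \frac{1}{8606} + 2 \cdot 2} = \frac{1}{- \frac{1}{8606} + 4} = \frac{1}{\frac{34423}{8606}} = \frac{8606}{34423}$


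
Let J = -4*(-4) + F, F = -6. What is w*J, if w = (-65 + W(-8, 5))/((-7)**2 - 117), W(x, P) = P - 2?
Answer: 155/17 ≈ 9.1176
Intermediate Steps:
W(x, P) = -2 + P
J = 10 (J = -4*(-4) - 6 = 16 - 6 = 10)
w = 31/34 (w = (-65 + (-2 + 5))/((-7)**2 - 117) = (-65 + 3)/(49 - 117) = -62/(-68) = -62*(-1/68) = 31/34 ≈ 0.91177)
w*J = (31/34)*10 = 155/17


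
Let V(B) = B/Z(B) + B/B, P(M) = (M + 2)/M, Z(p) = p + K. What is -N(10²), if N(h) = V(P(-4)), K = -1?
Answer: 0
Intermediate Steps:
Z(p) = -1 + p (Z(p) = p - 1 = -1 + p)
P(M) = (2 + M)/M
V(B) = 1 + B/(-1 + B) (V(B) = B/(-1 + B) + B/B = B/(-1 + B) + 1 = 1 + B/(-1 + B))
N(h) = 0 (N(h) = (-1 + 2*((2 - 4)/(-4)))/(-1 + (2 - 4)/(-4)) = (-1 + 2*(-¼*(-2)))/(-1 - ¼*(-2)) = (-1 + 2*(½))/(-1 + ½) = (-1 + 1)/(-½) = -2*0 = 0)
-N(10²) = -1*0 = 0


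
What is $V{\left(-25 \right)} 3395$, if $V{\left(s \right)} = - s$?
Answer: $84875$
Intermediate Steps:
$V{\left(-25 \right)} 3395 = \left(-1\right) \left(-25\right) 3395 = 25 \cdot 3395 = 84875$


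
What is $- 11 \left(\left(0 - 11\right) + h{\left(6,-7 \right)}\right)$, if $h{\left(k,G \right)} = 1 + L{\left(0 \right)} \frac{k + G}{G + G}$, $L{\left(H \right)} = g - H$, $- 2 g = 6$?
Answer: $\frac{1573}{14} \approx 112.36$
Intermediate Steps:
$g = -3$ ($g = \left(- \frac{1}{2}\right) 6 = -3$)
$L{\left(H \right)} = -3 - H$
$h{\left(k,G \right)} = 1 - \frac{3 \left(G + k\right)}{2 G}$ ($h{\left(k,G \right)} = 1 + \left(-3 - 0\right) \frac{k + G}{G + G} = 1 + \left(-3 + 0\right) \frac{G + k}{2 G} = 1 - 3 \left(G + k\right) \frac{1}{2 G} = 1 - 3 \frac{G + k}{2 G} = 1 - \frac{3 \left(G + k\right)}{2 G}$)
$- 11 \left(\left(0 - 11\right) + h{\left(6,-7 \right)}\right) = - 11 \left(\left(0 - 11\right) + \frac{\left(-1\right) \left(-7\right) - 18}{2 \left(-7\right)}\right) = - 11 \left(-11 + \frac{1}{2} \left(- \frac{1}{7}\right) \left(7 - 18\right)\right) = - 11 \left(-11 + \frac{1}{2} \left(- \frac{1}{7}\right) \left(-11\right)\right) = - 11 \left(-11 + \frac{11}{14}\right) = \left(-11\right) \left(- \frac{143}{14}\right) = \frac{1573}{14}$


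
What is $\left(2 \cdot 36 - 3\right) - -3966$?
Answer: $4035$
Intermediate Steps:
$\left(2 \cdot 36 - 3\right) - -3966 = \left(72 - 3\right) + 3966 = 69 + 3966 = 4035$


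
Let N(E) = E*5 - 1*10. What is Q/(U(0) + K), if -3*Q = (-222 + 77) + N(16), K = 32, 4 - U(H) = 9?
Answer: 25/27 ≈ 0.92593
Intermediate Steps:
N(E) = -10 + 5*E (N(E) = 5*E - 10 = -10 + 5*E)
U(H) = -5 (U(H) = 4 - 1*9 = 4 - 9 = -5)
Q = 25 (Q = -((-222 + 77) + (-10 + 5*16))/3 = -(-145 + (-10 + 80))/3 = -(-145 + 70)/3 = -⅓*(-75) = 25)
Q/(U(0) + K) = 25/(-5 + 32) = 25/27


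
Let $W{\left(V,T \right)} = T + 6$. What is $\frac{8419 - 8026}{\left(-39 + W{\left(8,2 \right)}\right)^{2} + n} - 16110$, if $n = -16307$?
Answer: $- \frac{247224453}{15346} \approx -16110.0$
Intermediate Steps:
$W{\left(V,T \right)} = 6 + T$
$\frac{8419 - 8026}{\left(-39 + W{\left(8,2 \right)}\right)^{2} + n} - 16110 = \frac{8419 - 8026}{\left(-39 + \left(6 + 2\right)\right)^{2} - 16307} - 16110 = \frac{8419 - 8026}{\left(-39 + 8\right)^{2} - 16307} - 16110 = \frac{393}{\left(-31\right)^{2} - 16307} - 16110 = \frac{393}{961 - 16307} - 16110 = \frac{393}{-15346} - 16110 = 393 \left(- \frac{1}{15346}\right) - 16110 = - \frac{393}{15346} - 16110 = - \frac{247224453}{15346}$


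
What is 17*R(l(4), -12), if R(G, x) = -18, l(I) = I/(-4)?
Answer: -306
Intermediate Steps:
l(I) = -I/4 (l(I) = I*(-1/4) = -I/4)
17*R(l(4), -12) = 17*(-18) = -306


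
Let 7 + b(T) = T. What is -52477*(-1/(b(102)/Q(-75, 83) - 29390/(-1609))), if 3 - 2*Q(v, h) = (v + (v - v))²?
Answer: 237348170823/82462435 ≈ 2878.3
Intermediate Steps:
b(T) = -7 + T
Q(v, h) = 3/2 - v²/2 (Q(v, h) = 3/2 - (v + (v - v))²/2 = 3/2 - (v + 0)²/2 = 3/2 - v²/2)
-52477*(-1/(b(102)/Q(-75, 83) - 29390/(-1609))) = -52477*(-1/((-7 + 102)/(3/2 - ½*(-75)²) - 29390/(-1609))) = -52477*(-1/(95/(3/2 - ½*5625) - 29390*(-1/1609))) = -52477*(-1/(95/(3/2 - 5625/2) + 29390/1609)) = -52477*(-1/(95/(-2811) + 29390/1609)) = -52477*(-1/(95*(-1/2811) + 29390/1609)) = -52477*(-1/(-95/2811 + 29390/1609)) = -52477/((-1*82462435/4522899)) = -52477/(-82462435/4522899) = -52477*(-4522899/82462435) = 237348170823/82462435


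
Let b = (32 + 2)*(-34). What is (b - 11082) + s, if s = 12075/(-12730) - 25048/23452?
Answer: -182709151321/14927198 ≈ -12240.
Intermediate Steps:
b = -1156 (b = 34*(-34) = -1156)
s = -30102197/14927198 (s = 12075*(-1/12730) - 25048*1/23452 = -2415/2546 - 6262/5863 = -30102197/14927198 ≈ -2.0166)
(b - 11082) + s = (-1156 - 11082) - 30102197/14927198 = -12238 - 30102197/14927198 = -182709151321/14927198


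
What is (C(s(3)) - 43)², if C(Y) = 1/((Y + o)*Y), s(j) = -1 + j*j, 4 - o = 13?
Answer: 119025/64 ≈ 1859.8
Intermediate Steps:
o = -9 (o = 4 - 1*13 = 4 - 13 = -9)
s(j) = -1 + j²
C(Y) = 1/(Y*(-9 + Y)) (C(Y) = 1/((Y - 9)*Y) = 1/((-9 + Y)*Y) = 1/(Y*(-9 + Y)))
(C(s(3)) - 43)² = (1/((-1 + 3²)*(-9 + (-1 + 3²))) - 43)² = (1/((-1 + 9)*(-9 + (-1 + 9))) - 43)² = (1/(8*(-9 + 8)) - 43)² = ((⅛)/(-1) - 43)² = ((⅛)*(-1) - 43)² = (-⅛ - 43)² = (-345/8)² = 119025/64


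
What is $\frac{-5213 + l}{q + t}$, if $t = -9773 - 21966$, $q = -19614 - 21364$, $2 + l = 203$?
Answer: $\frac{5012}{72717} \approx 0.068925$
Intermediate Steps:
$l = 201$ ($l = -2 + 203 = 201$)
$q = -40978$
$t = -31739$ ($t = -9773 - 21966 = -31739$)
$\frac{-5213 + l}{q + t} = \frac{-5213 + 201}{-40978 - 31739} = - \frac{5012}{-72717} = \left(-5012\right) \left(- \frac{1}{72717}\right) = \frac{5012}{72717}$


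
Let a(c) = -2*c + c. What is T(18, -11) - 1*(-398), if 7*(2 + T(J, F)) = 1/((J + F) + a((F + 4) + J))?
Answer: 11087/28 ≈ 395.96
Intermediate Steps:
a(c) = -c
T(J, F) = -57/28 (T(J, F) = -2 + 1/(7*((J + F) - ((F + 4) + J))) = -2 + 1/(7*((F + J) - ((4 + F) + J))) = -2 + 1/(7*((F + J) - (4 + F + J))) = -2 + 1/(7*((F + J) + (-4 - F - J))) = -2 + (⅐)/(-4) = -2 + (⅐)*(-¼) = -2 - 1/28 = -57/28)
T(18, -11) - 1*(-398) = -57/28 - 1*(-398) = -57/28 + 398 = 11087/28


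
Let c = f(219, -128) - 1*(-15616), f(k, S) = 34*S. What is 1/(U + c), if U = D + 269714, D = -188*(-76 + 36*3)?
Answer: 1/274962 ≈ 3.6369e-6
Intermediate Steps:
D = -6016 (D = -188*(-76 + 108) = -188*32 = -6016)
U = 263698 (U = -6016 + 269714 = 263698)
c = 11264 (c = 34*(-128) - 1*(-15616) = -4352 + 15616 = 11264)
1/(U + c) = 1/(263698 + 11264) = 1/274962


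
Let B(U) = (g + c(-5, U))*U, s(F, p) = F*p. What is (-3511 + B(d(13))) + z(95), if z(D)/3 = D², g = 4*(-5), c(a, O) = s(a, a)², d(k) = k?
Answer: 31429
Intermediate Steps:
c(a, O) = a⁴ (c(a, O) = (a*a)² = (a²)² = a⁴)
g = -20
B(U) = 605*U (B(U) = (-20 + (-5)⁴)*U = (-20 + 625)*U = 605*U)
z(D) = 3*D²
(-3511 + B(d(13))) + z(95) = (-3511 + 605*13) + 3*95² = (-3511 + 7865) + 3*9025 = 4354 + 27075 = 31429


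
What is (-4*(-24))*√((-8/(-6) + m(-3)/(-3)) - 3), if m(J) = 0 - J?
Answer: 64*I*√6 ≈ 156.77*I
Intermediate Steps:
m(J) = -J
(-4*(-24))*√((-8/(-6) + m(-3)/(-3)) - 3) = (-4*(-24))*√((-8/(-6) - 1*(-3)/(-3)) - 3) = 96*√((-8*(-⅙) + 3*(-⅓)) - 3) = 96*√((4/3 - 1) - 3) = 96*√(⅓ - 3) = 96*√(-8/3) = 96*(2*I*√6/3) = 64*I*√6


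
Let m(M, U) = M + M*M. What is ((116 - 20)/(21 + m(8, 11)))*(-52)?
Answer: -1664/31 ≈ -53.677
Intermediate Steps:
m(M, U) = M + M²
((116 - 20)/(21 + m(8, 11)))*(-52) = ((116 - 20)/(21 + 8*(1 + 8)))*(-52) = (96/(21 + 8*9))*(-52) = (96/(21 + 72))*(-52) = (96/93)*(-52) = (96*(1/93))*(-52) = (32/31)*(-52) = -1664/31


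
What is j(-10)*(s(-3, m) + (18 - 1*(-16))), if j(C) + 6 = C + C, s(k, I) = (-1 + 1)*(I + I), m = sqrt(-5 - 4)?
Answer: -884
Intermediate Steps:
m = 3*I (m = sqrt(-9) = 3*I ≈ 3.0*I)
s(k, I) = 0 (s(k, I) = 0*(2*I) = 0)
j(C) = -6 + 2*C (j(C) = -6 + (C + C) = -6 + 2*C)
j(-10)*(s(-3, m) + (18 - 1*(-16))) = (-6 + 2*(-10))*(0 + (18 - 1*(-16))) = (-6 - 20)*(0 + (18 + 16)) = -26*(0 + 34) = -26*34 = -884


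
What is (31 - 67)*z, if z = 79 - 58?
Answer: -756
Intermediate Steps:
z = 21
(31 - 67)*z = (31 - 67)*21 = -36*21 = -756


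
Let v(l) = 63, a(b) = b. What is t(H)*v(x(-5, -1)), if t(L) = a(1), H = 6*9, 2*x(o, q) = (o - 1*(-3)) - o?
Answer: 63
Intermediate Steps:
x(o, q) = 3/2 (x(o, q) = ((o - 1*(-3)) - o)/2 = ((o + 3) - o)/2 = ((3 + o) - o)/2 = (1/2)*3 = 3/2)
H = 54
t(L) = 1
t(H)*v(x(-5, -1)) = 1*63 = 63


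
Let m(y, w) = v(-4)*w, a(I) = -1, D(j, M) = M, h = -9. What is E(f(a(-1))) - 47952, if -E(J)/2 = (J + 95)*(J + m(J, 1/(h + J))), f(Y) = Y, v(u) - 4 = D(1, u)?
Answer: -47764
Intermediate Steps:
v(u) = 4 + u
m(y, w) = 0 (m(y, w) = (4 - 4)*w = 0*w = 0)
E(J) = -2*J*(95 + J) (E(J) = -2*(J + 95)*(J + 0) = -2*(95 + J)*J = -2*J*(95 + J))
E(f(a(-1))) - 47952 = 2*(-1)*(-95 - 1*(-1)) - 47952 = 2*(-1)*(-95 + 1) - 47952 = 2*(-1)*(-94) - 47952 = 188 - 47952 = -47764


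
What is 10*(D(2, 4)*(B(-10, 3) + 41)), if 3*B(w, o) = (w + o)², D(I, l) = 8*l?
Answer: 55040/3 ≈ 18347.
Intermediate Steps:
B(w, o) = (o + w)²/3 (B(w, o) = (w + o)²/3 = (o + w)²/3)
10*(D(2, 4)*(B(-10, 3) + 41)) = 10*((8*4)*((3 - 10)²/3 + 41)) = 10*(32*((⅓)*(-7)² + 41)) = 10*(32*((⅓)*49 + 41)) = 10*(32*(49/3 + 41)) = 10*(32*(172/3)) = 10*(5504/3) = 55040/3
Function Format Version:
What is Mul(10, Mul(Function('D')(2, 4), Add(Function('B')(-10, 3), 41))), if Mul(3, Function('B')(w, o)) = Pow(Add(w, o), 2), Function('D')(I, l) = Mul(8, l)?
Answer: Rational(55040, 3) ≈ 18347.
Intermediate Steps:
Function('B')(w, o) = Mul(Rational(1, 3), Pow(Add(o, w), 2)) (Function('B')(w, o) = Mul(Rational(1, 3), Pow(Add(w, o), 2)) = Mul(Rational(1, 3), Pow(Add(o, w), 2)))
Mul(10, Mul(Function('D')(2, 4), Add(Function('B')(-10, 3), 41))) = Mul(10, Mul(Mul(8, 4), Add(Mul(Rational(1, 3), Pow(Add(3, -10), 2)), 41))) = Mul(10, Mul(32, Add(Mul(Rational(1, 3), Pow(-7, 2)), 41))) = Mul(10, Mul(32, Add(Mul(Rational(1, 3), 49), 41))) = Mul(10, Mul(32, Add(Rational(49, 3), 41))) = Mul(10, Mul(32, Rational(172, 3))) = Mul(10, Rational(5504, 3)) = Rational(55040, 3)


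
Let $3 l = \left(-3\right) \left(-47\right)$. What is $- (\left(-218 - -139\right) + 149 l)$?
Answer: $-6924$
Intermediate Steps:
$l = 47$ ($l = \frac{\left(-3\right) \left(-47\right)}{3} = \frac{1}{3} \cdot 141 = 47$)
$- (\left(-218 - -139\right) + 149 l) = - (\left(-218 - -139\right) + 149 \cdot 47) = - (\left(-218 + 139\right) + 7003) = - (-79 + 7003) = \left(-1\right) 6924 = -6924$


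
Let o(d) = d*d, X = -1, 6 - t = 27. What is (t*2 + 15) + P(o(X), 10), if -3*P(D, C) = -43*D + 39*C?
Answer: -428/3 ≈ -142.67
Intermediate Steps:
t = -21 (t = 6 - 1*27 = 6 - 27 = -21)
o(d) = d²
P(D, C) = -13*C + 43*D/3 (P(D, C) = -(-43*D + 39*C)/3 = -13*C + 43*D/3)
(t*2 + 15) + P(o(X), 10) = (-21*2 + 15) + (-13*10 + (43/3)*(-1)²) = (-42 + 15) + (-130 + (43/3)*1) = -27 + (-130 + 43/3) = -27 - 347/3 = -428/3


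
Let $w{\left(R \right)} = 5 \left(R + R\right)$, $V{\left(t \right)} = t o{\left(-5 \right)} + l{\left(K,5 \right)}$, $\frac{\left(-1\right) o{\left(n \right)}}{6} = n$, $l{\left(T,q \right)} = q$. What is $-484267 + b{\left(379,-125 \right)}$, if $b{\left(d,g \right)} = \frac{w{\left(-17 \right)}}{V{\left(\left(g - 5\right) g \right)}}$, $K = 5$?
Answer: $- \frac{47216516801}{97501} \approx -4.8427 \cdot 10^{5}$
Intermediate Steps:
$o{\left(n \right)} = - 6 n$
$V{\left(t \right)} = 5 + 30 t$ ($V{\left(t \right)} = t \left(\left(-6\right) \left(-5\right)\right) + 5 = t 30 + 5 = 30 t + 5 = 5 + 30 t$)
$w{\left(R \right)} = 10 R$ ($w{\left(R \right)} = 5 \cdot 2 R = 10 R$)
$b{\left(d,g \right)} = - \frac{170}{5 + 30 g \left(-5 + g\right)}$ ($b{\left(d,g \right)} = \frac{10 \left(-17\right)}{5 + 30 \left(g - 5\right) g} = - \frac{170}{5 + 30 \left(-5 + g\right) g} = - \frac{170}{5 + 30 g \left(-5 + g\right)}$)
$-484267 + b{\left(379,-125 \right)} = -484267 - \frac{34}{1 + 6 \left(-125\right) \left(-5 - 125\right)} = -484267 - \frac{34}{1 + 6 \left(-125\right) \left(-130\right)} = -484267 - \frac{34}{1 + 97500} = -484267 - \frac{34}{97501} = - \frac{47216516801}{97501}$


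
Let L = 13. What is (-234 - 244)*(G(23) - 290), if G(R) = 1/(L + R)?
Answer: 2494921/18 ≈ 1.3861e+5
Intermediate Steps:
G(R) = 1/(13 + R)
(-234 - 244)*(G(23) - 290) = (-234 - 244)*(1/(13 + 23) - 290) = -478*(1/36 - 290) = -478*(-10439/36) = 2494921/18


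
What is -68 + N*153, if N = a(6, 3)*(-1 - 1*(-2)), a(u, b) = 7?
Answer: 1003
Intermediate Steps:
N = 7 (N = 7*(-1 - 1*(-2)) = 7*(-1 + 2) = 7*1 = 7)
-68 + N*153 = -68 + 7*153 = -68 + 1071 = 1003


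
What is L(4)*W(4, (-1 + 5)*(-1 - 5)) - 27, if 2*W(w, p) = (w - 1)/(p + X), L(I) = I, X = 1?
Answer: -627/23 ≈ -27.261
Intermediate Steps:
W(w, p) = (-1 + w)/(2*(1 + p)) (W(w, p) = ((w - 1)/(p + 1))/2 = ((-1 + w)/(1 + p))/2 = (-1 + w)/(2*(1 + p)))
L(4)*W(4, (-1 + 5)*(-1 - 5)) - 27 = 4*((-1 + 4)/(2*(1 + (-1 + 5)*(-1 - 5)))) - 27 = 4*((½)*3/(1 + 4*(-6))) - 27 = 4*((½)*3/(1 - 24)) - 27 = 4*((½)*3/(-23)) - 27 = 4*((½)*(-1/23)*3) - 27 = 4*(-3/46) - 27 = -6/23 - 27 = -627/23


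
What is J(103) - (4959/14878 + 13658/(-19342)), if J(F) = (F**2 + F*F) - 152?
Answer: 3031137960481/143885138 ≈ 21066.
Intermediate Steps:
J(F) = -152 + 2*F**2 (J(F) = (F**2 + F**2) - 152 = 2*F**2 - 152 = -152 + 2*F**2)
J(103) - (4959/14878 + 13658/(-19342)) = (-152 + 2*103**2) - (4959/14878 + 13658/(-19342)) = (-152 + 2*10609) - (4959*(1/14878) + 13658*(-1/19342)) = (-152 + 21218) - (4959/14878 - 6829/9671) = 21066 - 1*(-53643373/143885138) = 21066 + 53643373/143885138 = 3031137960481/143885138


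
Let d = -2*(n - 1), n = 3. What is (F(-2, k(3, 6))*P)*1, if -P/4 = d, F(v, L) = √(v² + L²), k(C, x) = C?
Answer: 16*√13 ≈ 57.689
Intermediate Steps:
d = -4 (d = -2*(3 - 1) = -2*2 = -4)
F(v, L) = √(L² + v²)
P = 16 (P = -4*(-4) = 16)
(F(-2, k(3, 6))*P)*1 = (√(3² + (-2)²)*16)*1 = (√(9 + 4)*16)*1 = (√13*16)*1 = (16*√13)*1 = 16*√13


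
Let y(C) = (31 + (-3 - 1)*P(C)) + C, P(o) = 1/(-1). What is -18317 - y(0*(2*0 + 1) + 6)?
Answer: -18358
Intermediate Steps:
P(o) = -1
y(C) = 35 + C (y(C) = (31 + (-3 - 1)*(-1)) + C = (31 - 4*(-1)) + C = (31 + 4) + C = 35 + C)
-18317 - y(0*(2*0 + 1) + 6) = -18317 - (35 + (0*(2*0 + 1) + 6)) = -18317 - (35 + (0*(0 + 1) + 6)) = -18317 - (35 + (0*1 + 6)) = -18317 - (35 + (0 + 6)) = -18317 - (35 + 6) = -18317 - 1*41 = -18317 - 41 = -18358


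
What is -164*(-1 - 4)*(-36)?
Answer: -29520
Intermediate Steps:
-164*(-1 - 4)*(-36) = -164*(-5)*(-36) = -41*(-20)*(-36) = 820*(-36) = -29520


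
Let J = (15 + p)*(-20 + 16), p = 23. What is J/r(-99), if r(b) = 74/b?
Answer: 7524/37 ≈ 203.35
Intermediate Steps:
J = -152 (J = (15 + 23)*(-20 + 16) = 38*(-4) = -152)
J/r(-99) = -152/(74/(-99)) = -152/(74*(-1/99)) = -152/(-74/99) = -152*(-99/74) = 7524/37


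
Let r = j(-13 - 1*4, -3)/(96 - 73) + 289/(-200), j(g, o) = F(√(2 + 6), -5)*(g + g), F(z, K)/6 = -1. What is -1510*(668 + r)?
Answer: -469149903/460 ≈ -1.0199e+6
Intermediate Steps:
F(z, K) = -6 (F(z, K) = 6*(-1) = -6)
j(g, o) = -12*g (j(g, o) = -6*(g + g) = -12*g)
r = 34153/4600 (r = (-12*(-13 - 1*4))/(96 - 73) + 289/(-200) = -12*(-13 - 4)/23 + 289*(-1/200) = -12*(-17)*(1/23) - 289/200 = 204*(1/23) - 289/200 = 204/23 - 289/200 = 34153/4600 ≈ 7.4246)
-1510*(668 + r) = -1510*(668 + 34153/4600) = -1510*3106953/4600 = -469149903/460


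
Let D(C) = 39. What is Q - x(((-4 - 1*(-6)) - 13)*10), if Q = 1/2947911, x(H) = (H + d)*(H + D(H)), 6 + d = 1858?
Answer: 364603528303/2947911 ≈ 1.2368e+5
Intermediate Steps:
d = 1852 (d = -6 + 1858 = 1852)
x(H) = (39 + H)*(1852 + H) (x(H) = (H + 1852)*(H + 39) = (1852 + H)*(39 + H) = (39 + H)*(1852 + H))
Q = 1/2947911 ≈ 3.3922e-7
Q - x(((-4 - 1*(-6)) - 13)*10) = 1/2947911 - (72228 + (((-4 - 1*(-6)) - 13)*10)² + 1891*(((-4 - 1*(-6)) - 13)*10)) = 1/2947911 - (72228 + (((-4 + 6) - 13)*10)² + 1891*(((-4 + 6) - 13)*10)) = 1/2947911 - (72228 + ((2 - 13)*10)² + 1891*((2 - 13)*10)) = 1/2947911 - (72228 + (-11*10)² + 1891*(-11*10)) = 1/2947911 - (72228 + (-110)² + 1891*(-110)) = 1/2947911 - (72228 + 12100 - 208010) = 1/2947911 - 1*(-123682) = 1/2947911 + 123682 = 364603528303/2947911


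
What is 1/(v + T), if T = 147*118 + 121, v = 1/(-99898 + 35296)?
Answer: 64602/1128403133 ≈ 5.7251e-5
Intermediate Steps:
v = -1/64602 (v = 1/(-64602) = -1/64602 ≈ -1.5479e-5)
T = 17467 (T = 17346 + 121 = 17467)
1/(v + T) = 1/(-1/64602 + 17467) = 1/(1128403133/64602) = 64602/1128403133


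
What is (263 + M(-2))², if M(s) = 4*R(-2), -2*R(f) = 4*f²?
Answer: 53361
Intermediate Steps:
R(f) = -2*f²
M(s) = -32 (M(s) = 4*(-2*(-2)²) = 4*(-2*4) = 4*(-8) = -32)
(263 + M(-2))² = (263 - 32)² = 231² = 53361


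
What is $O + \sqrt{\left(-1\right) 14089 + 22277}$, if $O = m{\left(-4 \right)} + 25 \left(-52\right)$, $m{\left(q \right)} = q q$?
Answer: $-1284 + 2 \sqrt{2047} \approx -1193.5$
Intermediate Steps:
$m{\left(q \right)} = q^{2}$
$O = -1284$ ($O = \left(-4\right)^{2} + 25 \left(-52\right) = 16 - 1300 = -1284$)
$O + \sqrt{\left(-1\right) 14089 + 22277} = -1284 + \sqrt{\left(-1\right) 14089 + 22277} = -1284 + \sqrt{-14089 + 22277} = -1284 + \sqrt{8188} = -1284 + 2 \sqrt{2047}$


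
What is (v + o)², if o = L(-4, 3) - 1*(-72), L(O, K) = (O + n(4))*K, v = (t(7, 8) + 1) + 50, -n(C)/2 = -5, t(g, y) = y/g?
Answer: 990025/49 ≈ 20205.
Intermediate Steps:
n(C) = 10 (n(C) = -2*(-5) = 10)
v = 365/7 (v = (8/7 + 1) + 50 = 15/7 + 50 = 365/7 ≈ 52.143)
L(O, K) = K*(10 + O) (L(O, K) = (O + 10)*K = (10 + O)*K = K*(10 + O))
o = 90 (o = 3*(10 - 4) - 1*(-72) = 3*6 + 72 = 18 + 72 = 90)
(v + o)² = (365/7 + 90)² = (995/7)² = 990025/49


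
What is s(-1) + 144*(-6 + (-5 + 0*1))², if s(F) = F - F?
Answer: 17424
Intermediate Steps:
s(F) = 0
s(-1) + 144*(-6 + (-5 + 0*1))² = 0 + 144*(-6 + (-5 + 0*1))² = 0 + 144*(-6 + (-5 + 0))² = 0 + 144*(-6 - 5)² = 0 + 144*(-11)² = 0 + 144*121 = 0 + 17424 = 17424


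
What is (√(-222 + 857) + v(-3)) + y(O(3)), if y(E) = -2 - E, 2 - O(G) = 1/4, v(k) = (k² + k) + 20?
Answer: 89/4 + √635 ≈ 47.449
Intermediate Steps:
v(k) = 20 + k + k² (v(k) = (k + k²) + 20 = 20 + k + k²)
O(G) = 7/4 (O(G) = 2 - 1/4 = 2 - 1*¼ = 2 - ¼ = 7/4)
(√(-222 + 857) + v(-3)) + y(O(3)) = (√(-222 + 857) + (20 - 3 + (-3)²)) + (-2 - 1*7/4) = (√635 + (20 - 3 + 9)) + (-2 - 7/4) = (√635 + 26) - 15/4 = (26 + √635) - 15/4 = 89/4 + √635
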